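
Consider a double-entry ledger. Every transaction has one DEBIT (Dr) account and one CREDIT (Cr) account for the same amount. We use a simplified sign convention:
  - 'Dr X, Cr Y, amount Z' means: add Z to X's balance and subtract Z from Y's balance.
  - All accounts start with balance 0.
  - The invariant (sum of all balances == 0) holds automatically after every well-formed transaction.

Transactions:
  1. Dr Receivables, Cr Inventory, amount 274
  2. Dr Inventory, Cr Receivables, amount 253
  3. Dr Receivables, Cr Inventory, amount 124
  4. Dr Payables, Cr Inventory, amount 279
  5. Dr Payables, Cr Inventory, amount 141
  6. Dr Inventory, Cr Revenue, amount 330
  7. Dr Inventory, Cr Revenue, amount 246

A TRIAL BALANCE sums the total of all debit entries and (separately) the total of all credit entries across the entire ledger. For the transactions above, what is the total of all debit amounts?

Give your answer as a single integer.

Txn 1: debit+=274
Txn 2: debit+=253
Txn 3: debit+=124
Txn 4: debit+=279
Txn 5: debit+=141
Txn 6: debit+=330
Txn 7: debit+=246
Total debits = 1647

Answer: 1647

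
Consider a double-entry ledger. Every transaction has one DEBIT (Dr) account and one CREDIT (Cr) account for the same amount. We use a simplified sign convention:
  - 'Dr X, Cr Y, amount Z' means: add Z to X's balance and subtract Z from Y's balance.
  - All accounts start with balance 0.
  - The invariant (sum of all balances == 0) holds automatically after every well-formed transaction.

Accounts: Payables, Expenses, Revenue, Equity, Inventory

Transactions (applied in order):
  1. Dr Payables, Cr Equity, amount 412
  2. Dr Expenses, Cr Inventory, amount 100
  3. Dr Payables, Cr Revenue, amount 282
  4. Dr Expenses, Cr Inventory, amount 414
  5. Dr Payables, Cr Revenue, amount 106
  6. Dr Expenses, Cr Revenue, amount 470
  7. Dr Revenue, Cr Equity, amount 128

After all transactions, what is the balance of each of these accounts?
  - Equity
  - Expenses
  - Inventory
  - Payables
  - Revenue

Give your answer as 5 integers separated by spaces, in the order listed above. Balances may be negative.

Answer: -540 984 -514 800 -730

Derivation:
After txn 1 (Dr Payables, Cr Equity, amount 412): Equity=-412 Payables=412
After txn 2 (Dr Expenses, Cr Inventory, amount 100): Equity=-412 Expenses=100 Inventory=-100 Payables=412
After txn 3 (Dr Payables, Cr Revenue, amount 282): Equity=-412 Expenses=100 Inventory=-100 Payables=694 Revenue=-282
After txn 4 (Dr Expenses, Cr Inventory, amount 414): Equity=-412 Expenses=514 Inventory=-514 Payables=694 Revenue=-282
After txn 5 (Dr Payables, Cr Revenue, amount 106): Equity=-412 Expenses=514 Inventory=-514 Payables=800 Revenue=-388
After txn 6 (Dr Expenses, Cr Revenue, amount 470): Equity=-412 Expenses=984 Inventory=-514 Payables=800 Revenue=-858
After txn 7 (Dr Revenue, Cr Equity, amount 128): Equity=-540 Expenses=984 Inventory=-514 Payables=800 Revenue=-730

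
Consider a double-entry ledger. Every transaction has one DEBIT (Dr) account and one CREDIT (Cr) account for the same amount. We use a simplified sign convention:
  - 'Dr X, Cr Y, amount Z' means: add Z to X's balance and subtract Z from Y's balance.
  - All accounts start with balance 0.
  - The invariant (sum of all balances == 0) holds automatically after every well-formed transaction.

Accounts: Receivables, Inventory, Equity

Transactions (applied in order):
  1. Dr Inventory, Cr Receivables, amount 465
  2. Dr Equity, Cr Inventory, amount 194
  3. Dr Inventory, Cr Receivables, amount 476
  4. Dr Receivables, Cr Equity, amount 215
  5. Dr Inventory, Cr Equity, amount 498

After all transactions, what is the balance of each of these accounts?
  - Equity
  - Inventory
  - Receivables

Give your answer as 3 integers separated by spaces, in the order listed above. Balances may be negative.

After txn 1 (Dr Inventory, Cr Receivables, amount 465): Inventory=465 Receivables=-465
After txn 2 (Dr Equity, Cr Inventory, amount 194): Equity=194 Inventory=271 Receivables=-465
After txn 3 (Dr Inventory, Cr Receivables, amount 476): Equity=194 Inventory=747 Receivables=-941
After txn 4 (Dr Receivables, Cr Equity, amount 215): Equity=-21 Inventory=747 Receivables=-726
After txn 5 (Dr Inventory, Cr Equity, amount 498): Equity=-519 Inventory=1245 Receivables=-726

Answer: -519 1245 -726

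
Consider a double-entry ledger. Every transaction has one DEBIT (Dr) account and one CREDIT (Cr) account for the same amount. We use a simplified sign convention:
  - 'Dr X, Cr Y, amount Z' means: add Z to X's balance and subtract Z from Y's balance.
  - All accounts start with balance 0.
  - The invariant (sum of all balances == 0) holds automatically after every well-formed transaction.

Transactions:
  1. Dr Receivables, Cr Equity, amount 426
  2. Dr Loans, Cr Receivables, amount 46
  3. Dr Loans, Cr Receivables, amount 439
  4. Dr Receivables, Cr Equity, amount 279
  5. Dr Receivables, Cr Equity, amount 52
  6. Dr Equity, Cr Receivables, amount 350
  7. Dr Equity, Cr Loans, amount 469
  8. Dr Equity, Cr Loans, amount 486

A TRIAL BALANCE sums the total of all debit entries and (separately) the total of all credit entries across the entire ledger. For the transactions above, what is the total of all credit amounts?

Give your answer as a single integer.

Txn 1: credit+=426
Txn 2: credit+=46
Txn 3: credit+=439
Txn 4: credit+=279
Txn 5: credit+=52
Txn 6: credit+=350
Txn 7: credit+=469
Txn 8: credit+=486
Total credits = 2547

Answer: 2547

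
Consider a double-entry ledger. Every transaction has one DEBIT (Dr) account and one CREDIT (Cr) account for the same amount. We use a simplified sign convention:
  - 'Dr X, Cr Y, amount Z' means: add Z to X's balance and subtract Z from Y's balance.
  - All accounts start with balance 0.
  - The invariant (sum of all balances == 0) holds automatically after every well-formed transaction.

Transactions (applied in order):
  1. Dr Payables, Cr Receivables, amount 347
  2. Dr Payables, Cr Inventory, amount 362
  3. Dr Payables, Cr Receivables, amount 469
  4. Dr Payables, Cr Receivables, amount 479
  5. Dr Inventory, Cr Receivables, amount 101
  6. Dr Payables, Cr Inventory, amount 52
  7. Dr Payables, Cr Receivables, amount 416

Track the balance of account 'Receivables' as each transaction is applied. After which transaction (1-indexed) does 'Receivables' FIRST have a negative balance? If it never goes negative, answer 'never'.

After txn 1: Receivables=-347

Answer: 1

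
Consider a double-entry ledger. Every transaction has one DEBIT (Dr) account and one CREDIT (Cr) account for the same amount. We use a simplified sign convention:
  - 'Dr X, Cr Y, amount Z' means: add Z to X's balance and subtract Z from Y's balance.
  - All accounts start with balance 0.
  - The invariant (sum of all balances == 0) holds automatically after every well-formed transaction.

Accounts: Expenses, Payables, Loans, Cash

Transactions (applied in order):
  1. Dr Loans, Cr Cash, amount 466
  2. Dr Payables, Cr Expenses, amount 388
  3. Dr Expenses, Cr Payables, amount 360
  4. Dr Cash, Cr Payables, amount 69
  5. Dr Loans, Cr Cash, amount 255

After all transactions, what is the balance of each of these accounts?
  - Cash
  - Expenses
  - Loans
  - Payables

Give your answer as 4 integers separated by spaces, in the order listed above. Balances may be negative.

After txn 1 (Dr Loans, Cr Cash, amount 466): Cash=-466 Loans=466
After txn 2 (Dr Payables, Cr Expenses, amount 388): Cash=-466 Expenses=-388 Loans=466 Payables=388
After txn 3 (Dr Expenses, Cr Payables, amount 360): Cash=-466 Expenses=-28 Loans=466 Payables=28
After txn 4 (Dr Cash, Cr Payables, amount 69): Cash=-397 Expenses=-28 Loans=466 Payables=-41
After txn 5 (Dr Loans, Cr Cash, amount 255): Cash=-652 Expenses=-28 Loans=721 Payables=-41

Answer: -652 -28 721 -41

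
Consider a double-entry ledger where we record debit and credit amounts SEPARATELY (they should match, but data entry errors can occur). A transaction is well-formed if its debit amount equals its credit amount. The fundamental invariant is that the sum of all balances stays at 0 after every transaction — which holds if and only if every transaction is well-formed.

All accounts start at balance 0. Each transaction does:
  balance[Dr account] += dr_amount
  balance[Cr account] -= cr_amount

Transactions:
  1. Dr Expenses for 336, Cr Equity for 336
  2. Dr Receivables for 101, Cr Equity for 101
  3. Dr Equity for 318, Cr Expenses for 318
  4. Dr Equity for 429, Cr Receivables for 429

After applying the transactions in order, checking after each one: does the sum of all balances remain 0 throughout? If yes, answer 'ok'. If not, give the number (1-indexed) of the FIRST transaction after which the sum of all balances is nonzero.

After txn 1: dr=336 cr=336 sum_balances=0
After txn 2: dr=101 cr=101 sum_balances=0
After txn 3: dr=318 cr=318 sum_balances=0
After txn 4: dr=429 cr=429 sum_balances=0

Answer: ok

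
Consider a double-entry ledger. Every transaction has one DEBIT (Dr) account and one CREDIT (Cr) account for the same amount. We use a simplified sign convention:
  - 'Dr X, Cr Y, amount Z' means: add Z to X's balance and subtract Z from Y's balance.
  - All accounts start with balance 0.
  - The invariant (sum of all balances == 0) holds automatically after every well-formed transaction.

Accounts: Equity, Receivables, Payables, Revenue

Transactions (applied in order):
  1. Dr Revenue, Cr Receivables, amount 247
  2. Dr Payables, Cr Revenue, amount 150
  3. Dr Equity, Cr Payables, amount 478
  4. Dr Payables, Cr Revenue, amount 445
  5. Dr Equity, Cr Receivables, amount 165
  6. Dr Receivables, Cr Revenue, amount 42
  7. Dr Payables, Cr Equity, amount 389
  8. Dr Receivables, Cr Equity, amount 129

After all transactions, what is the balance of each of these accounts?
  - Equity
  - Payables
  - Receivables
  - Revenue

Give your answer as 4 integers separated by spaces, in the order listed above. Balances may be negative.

After txn 1 (Dr Revenue, Cr Receivables, amount 247): Receivables=-247 Revenue=247
After txn 2 (Dr Payables, Cr Revenue, amount 150): Payables=150 Receivables=-247 Revenue=97
After txn 3 (Dr Equity, Cr Payables, amount 478): Equity=478 Payables=-328 Receivables=-247 Revenue=97
After txn 4 (Dr Payables, Cr Revenue, amount 445): Equity=478 Payables=117 Receivables=-247 Revenue=-348
After txn 5 (Dr Equity, Cr Receivables, amount 165): Equity=643 Payables=117 Receivables=-412 Revenue=-348
After txn 6 (Dr Receivables, Cr Revenue, amount 42): Equity=643 Payables=117 Receivables=-370 Revenue=-390
After txn 7 (Dr Payables, Cr Equity, amount 389): Equity=254 Payables=506 Receivables=-370 Revenue=-390
After txn 8 (Dr Receivables, Cr Equity, amount 129): Equity=125 Payables=506 Receivables=-241 Revenue=-390

Answer: 125 506 -241 -390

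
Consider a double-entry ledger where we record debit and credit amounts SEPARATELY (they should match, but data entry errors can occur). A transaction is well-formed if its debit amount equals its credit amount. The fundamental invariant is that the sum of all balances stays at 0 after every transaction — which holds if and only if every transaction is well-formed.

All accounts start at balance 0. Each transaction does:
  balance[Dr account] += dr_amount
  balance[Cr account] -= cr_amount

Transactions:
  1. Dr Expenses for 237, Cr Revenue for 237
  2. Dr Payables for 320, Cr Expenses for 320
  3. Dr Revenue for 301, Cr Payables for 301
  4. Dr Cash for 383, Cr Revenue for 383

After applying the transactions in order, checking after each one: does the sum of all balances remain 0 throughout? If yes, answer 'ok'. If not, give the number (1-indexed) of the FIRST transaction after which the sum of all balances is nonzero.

After txn 1: dr=237 cr=237 sum_balances=0
After txn 2: dr=320 cr=320 sum_balances=0
After txn 3: dr=301 cr=301 sum_balances=0
After txn 4: dr=383 cr=383 sum_balances=0

Answer: ok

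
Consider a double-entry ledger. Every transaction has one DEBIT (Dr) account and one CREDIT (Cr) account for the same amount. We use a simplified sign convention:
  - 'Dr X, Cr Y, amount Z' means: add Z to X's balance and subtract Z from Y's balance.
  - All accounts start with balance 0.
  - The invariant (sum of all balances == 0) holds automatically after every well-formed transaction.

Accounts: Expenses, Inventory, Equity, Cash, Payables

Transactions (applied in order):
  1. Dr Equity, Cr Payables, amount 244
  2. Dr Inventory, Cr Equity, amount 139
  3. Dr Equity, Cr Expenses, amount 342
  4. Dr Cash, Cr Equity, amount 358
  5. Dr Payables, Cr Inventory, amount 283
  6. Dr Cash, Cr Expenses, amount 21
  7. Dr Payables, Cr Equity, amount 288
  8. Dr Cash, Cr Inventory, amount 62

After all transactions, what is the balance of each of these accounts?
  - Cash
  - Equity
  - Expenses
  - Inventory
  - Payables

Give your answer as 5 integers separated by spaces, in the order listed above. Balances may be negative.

Answer: 441 -199 -363 -206 327

Derivation:
After txn 1 (Dr Equity, Cr Payables, amount 244): Equity=244 Payables=-244
After txn 2 (Dr Inventory, Cr Equity, amount 139): Equity=105 Inventory=139 Payables=-244
After txn 3 (Dr Equity, Cr Expenses, amount 342): Equity=447 Expenses=-342 Inventory=139 Payables=-244
After txn 4 (Dr Cash, Cr Equity, amount 358): Cash=358 Equity=89 Expenses=-342 Inventory=139 Payables=-244
After txn 5 (Dr Payables, Cr Inventory, amount 283): Cash=358 Equity=89 Expenses=-342 Inventory=-144 Payables=39
After txn 6 (Dr Cash, Cr Expenses, amount 21): Cash=379 Equity=89 Expenses=-363 Inventory=-144 Payables=39
After txn 7 (Dr Payables, Cr Equity, amount 288): Cash=379 Equity=-199 Expenses=-363 Inventory=-144 Payables=327
After txn 8 (Dr Cash, Cr Inventory, amount 62): Cash=441 Equity=-199 Expenses=-363 Inventory=-206 Payables=327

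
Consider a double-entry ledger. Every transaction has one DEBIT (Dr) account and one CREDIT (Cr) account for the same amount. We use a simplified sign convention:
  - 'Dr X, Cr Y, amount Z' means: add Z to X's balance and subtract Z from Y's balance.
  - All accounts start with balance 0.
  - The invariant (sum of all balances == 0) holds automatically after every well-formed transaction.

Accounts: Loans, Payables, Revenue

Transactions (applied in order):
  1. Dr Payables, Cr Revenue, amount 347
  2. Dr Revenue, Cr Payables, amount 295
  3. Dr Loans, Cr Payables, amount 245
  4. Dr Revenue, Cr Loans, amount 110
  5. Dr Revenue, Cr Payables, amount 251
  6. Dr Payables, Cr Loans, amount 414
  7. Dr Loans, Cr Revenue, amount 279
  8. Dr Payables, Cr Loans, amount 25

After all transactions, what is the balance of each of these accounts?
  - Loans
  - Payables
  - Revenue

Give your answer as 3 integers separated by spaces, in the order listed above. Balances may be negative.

Answer: -25 -5 30

Derivation:
After txn 1 (Dr Payables, Cr Revenue, amount 347): Payables=347 Revenue=-347
After txn 2 (Dr Revenue, Cr Payables, amount 295): Payables=52 Revenue=-52
After txn 3 (Dr Loans, Cr Payables, amount 245): Loans=245 Payables=-193 Revenue=-52
After txn 4 (Dr Revenue, Cr Loans, amount 110): Loans=135 Payables=-193 Revenue=58
After txn 5 (Dr Revenue, Cr Payables, amount 251): Loans=135 Payables=-444 Revenue=309
After txn 6 (Dr Payables, Cr Loans, amount 414): Loans=-279 Payables=-30 Revenue=309
After txn 7 (Dr Loans, Cr Revenue, amount 279): Loans=0 Payables=-30 Revenue=30
After txn 8 (Dr Payables, Cr Loans, amount 25): Loans=-25 Payables=-5 Revenue=30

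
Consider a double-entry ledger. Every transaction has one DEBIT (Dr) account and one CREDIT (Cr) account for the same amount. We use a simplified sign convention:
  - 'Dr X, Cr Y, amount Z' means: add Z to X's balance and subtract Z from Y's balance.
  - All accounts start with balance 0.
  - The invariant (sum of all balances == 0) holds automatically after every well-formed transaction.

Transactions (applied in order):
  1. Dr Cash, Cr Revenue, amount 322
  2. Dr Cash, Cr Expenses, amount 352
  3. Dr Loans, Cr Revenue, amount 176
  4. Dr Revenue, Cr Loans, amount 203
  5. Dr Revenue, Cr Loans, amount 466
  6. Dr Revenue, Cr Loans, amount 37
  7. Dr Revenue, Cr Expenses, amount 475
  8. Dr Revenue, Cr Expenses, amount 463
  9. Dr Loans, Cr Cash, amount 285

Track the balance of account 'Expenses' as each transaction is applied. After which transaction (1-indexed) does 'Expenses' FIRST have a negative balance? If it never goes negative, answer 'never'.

After txn 1: Expenses=0
After txn 2: Expenses=-352

Answer: 2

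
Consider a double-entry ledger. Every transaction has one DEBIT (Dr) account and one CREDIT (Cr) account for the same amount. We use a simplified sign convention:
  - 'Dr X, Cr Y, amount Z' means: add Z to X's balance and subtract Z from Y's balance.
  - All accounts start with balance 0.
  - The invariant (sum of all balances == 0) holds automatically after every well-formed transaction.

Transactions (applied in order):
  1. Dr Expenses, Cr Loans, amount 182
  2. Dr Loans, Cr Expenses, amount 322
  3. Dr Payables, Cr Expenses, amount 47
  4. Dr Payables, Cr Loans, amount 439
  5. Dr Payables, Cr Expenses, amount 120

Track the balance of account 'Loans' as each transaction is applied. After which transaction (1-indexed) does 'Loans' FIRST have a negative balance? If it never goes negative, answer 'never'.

After txn 1: Loans=-182

Answer: 1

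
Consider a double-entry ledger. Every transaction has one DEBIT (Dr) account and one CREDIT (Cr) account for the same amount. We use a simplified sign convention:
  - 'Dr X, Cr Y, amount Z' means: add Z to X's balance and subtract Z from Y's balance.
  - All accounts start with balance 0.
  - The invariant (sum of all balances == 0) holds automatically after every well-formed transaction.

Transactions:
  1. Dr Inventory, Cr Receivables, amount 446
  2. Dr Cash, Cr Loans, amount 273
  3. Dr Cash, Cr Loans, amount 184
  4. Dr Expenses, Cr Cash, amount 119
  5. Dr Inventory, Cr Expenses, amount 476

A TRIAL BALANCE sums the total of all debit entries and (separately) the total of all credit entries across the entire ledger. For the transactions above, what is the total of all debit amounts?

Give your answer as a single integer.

Txn 1: debit+=446
Txn 2: debit+=273
Txn 3: debit+=184
Txn 4: debit+=119
Txn 5: debit+=476
Total debits = 1498

Answer: 1498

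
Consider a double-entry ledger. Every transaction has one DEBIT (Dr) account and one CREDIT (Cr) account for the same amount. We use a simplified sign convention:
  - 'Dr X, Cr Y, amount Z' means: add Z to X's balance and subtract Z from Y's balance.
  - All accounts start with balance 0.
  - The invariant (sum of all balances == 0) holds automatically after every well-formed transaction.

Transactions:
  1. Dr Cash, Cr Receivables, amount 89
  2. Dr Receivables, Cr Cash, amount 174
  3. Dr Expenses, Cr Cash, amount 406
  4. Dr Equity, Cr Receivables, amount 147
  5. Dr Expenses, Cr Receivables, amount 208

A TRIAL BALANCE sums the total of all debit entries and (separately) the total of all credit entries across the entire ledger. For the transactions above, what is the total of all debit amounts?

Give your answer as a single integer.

Answer: 1024

Derivation:
Txn 1: debit+=89
Txn 2: debit+=174
Txn 3: debit+=406
Txn 4: debit+=147
Txn 5: debit+=208
Total debits = 1024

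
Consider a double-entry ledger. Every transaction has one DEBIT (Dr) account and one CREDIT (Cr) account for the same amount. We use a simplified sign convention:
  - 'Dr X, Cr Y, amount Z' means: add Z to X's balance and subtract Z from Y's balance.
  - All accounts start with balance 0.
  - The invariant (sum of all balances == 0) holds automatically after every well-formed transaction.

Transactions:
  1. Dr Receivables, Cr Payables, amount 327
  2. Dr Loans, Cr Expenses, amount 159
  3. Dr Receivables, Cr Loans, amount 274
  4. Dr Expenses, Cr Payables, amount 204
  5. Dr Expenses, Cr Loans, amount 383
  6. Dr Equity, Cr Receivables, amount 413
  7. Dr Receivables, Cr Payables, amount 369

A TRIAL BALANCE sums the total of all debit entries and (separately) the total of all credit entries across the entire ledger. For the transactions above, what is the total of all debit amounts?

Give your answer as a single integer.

Answer: 2129

Derivation:
Txn 1: debit+=327
Txn 2: debit+=159
Txn 3: debit+=274
Txn 4: debit+=204
Txn 5: debit+=383
Txn 6: debit+=413
Txn 7: debit+=369
Total debits = 2129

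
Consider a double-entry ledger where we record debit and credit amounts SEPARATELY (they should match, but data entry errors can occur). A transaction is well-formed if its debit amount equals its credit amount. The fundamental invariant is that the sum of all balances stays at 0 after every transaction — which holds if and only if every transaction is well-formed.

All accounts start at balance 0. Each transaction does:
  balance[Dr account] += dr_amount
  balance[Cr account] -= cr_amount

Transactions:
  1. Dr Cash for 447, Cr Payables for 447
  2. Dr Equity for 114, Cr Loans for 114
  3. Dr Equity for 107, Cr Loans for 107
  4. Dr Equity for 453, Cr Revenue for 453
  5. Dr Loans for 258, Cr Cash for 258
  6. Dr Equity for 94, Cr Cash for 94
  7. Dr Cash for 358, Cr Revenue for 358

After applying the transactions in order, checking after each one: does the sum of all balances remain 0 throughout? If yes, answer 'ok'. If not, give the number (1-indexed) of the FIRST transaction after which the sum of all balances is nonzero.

After txn 1: dr=447 cr=447 sum_balances=0
After txn 2: dr=114 cr=114 sum_balances=0
After txn 3: dr=107 cr=107 sum_balances=0
After txn 4: dr=453 cr=453 sum_balances=0
After txn 5: dr=258 cr=258 sum_balances=0
After txn 6: dr=94 cr=94 sum_balances=0
After txn 7: dr=358 cr=358 sum_balances=0

Answer: ok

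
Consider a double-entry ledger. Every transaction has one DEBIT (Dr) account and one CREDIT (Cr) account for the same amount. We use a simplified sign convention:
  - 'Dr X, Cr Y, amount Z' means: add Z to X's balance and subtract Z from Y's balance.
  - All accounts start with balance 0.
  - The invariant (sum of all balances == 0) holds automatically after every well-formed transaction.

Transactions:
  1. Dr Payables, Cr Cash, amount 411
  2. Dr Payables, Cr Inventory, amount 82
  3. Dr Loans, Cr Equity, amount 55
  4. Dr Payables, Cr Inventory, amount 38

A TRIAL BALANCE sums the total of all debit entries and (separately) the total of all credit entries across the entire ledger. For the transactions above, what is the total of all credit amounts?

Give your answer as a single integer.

Answer: 586

Derivation:
Txn 1: credit+=411
Txn 2: credit+=82
Txn 3: credit+=55
Txn 4: credit+=38
Total credits = 586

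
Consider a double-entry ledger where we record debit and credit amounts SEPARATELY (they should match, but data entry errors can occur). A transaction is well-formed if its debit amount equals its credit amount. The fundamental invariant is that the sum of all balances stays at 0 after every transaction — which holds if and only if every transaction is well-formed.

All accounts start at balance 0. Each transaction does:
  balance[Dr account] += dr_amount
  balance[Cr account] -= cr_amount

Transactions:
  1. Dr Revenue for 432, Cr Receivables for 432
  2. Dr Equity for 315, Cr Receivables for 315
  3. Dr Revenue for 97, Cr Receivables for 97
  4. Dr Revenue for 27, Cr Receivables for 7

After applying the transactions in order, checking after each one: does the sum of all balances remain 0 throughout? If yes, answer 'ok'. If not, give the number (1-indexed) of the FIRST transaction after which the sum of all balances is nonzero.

Answer: 4

Derivation:
After txn 1: dr=432 cr=432 sum_balances=0
After txn 2: dr=315 cr=315 sum_balances=0
After txn 3: dr=97 cr=97 sum_balances=0
After txn 4: dr=27 cr=7 sum_balances=20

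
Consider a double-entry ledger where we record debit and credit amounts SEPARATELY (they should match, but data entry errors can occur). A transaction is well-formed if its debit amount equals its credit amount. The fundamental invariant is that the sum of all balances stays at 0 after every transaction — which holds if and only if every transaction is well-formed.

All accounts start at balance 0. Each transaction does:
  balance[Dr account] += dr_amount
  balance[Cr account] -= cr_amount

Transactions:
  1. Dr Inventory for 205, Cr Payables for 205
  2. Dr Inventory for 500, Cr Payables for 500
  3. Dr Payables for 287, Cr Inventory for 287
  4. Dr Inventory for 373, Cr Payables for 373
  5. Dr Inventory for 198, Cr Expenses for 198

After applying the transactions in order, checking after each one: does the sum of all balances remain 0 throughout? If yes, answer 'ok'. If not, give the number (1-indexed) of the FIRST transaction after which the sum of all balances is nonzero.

After txn 1: dr=205 cr=205 sum_balances=0
After txn 2: dr=500 cr=500 sum_balances=0
After txn 3: dr=287 cr=287 sum_balances=0
After txn 4: dr=373 cr=373 sum_balances=0
After txn 5: dr=198 cr=198 sum_balances=0

Answer: ok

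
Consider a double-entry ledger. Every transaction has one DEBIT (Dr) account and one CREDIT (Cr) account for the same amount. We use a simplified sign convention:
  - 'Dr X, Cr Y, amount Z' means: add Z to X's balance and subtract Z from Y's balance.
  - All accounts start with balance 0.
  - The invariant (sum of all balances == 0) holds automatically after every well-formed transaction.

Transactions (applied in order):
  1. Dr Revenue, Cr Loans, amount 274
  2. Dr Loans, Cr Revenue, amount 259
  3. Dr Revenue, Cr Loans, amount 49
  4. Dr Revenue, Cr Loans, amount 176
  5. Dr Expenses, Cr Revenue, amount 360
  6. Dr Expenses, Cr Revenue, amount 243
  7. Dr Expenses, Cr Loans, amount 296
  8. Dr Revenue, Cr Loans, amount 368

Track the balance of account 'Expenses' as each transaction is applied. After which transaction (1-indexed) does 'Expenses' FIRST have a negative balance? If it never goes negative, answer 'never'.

After txn 1: Expenses=0
After txn 2: Expenses=0
After txn 3: Expenses=0
After txn 4: Expenses=0
After txn 5: Expenses=360
After txn 6: Expenses=603
After txn 7: Expenses=899
After txn 8: Expenses=899

Answer: never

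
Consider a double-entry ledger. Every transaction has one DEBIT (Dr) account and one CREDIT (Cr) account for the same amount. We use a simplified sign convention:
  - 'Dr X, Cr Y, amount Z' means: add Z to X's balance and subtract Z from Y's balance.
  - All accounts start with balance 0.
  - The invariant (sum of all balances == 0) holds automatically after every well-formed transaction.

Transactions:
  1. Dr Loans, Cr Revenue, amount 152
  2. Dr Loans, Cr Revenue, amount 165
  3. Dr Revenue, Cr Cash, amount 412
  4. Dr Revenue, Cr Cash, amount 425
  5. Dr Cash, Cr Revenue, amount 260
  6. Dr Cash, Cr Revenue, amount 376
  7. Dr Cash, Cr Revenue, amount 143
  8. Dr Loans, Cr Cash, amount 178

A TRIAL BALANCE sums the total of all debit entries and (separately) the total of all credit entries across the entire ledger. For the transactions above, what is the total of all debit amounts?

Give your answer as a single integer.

Txn 1: debit+=152
Txn 2: debit+=165
Txn 3: debit+=412
Txn 4: debit+=425
Txn 5: debit+=260
Txn 6: debit+=376
Txn 7: debit+=143
Txn 8: debit+=178
Total debits = 2111

Answer: 2111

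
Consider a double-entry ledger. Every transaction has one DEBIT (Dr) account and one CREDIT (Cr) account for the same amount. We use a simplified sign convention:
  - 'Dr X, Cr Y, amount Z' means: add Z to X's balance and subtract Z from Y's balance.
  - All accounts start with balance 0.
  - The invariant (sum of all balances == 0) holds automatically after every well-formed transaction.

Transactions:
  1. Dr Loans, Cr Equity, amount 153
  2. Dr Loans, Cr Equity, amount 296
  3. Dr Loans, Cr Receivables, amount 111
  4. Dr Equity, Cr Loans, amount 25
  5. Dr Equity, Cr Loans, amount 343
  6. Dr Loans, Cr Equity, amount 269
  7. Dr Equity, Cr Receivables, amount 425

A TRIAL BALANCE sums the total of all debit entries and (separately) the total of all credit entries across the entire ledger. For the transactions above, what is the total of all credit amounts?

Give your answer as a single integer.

Txn 1: credit+=153
Txn 2: credit+=296
Txn 3: credit+=111
Txn 4: credit+=25
Txn 5: credit+=343
Txn 6: credit+=269
Txn 7: credit+=425
Total credits = 1622

Answer: 1622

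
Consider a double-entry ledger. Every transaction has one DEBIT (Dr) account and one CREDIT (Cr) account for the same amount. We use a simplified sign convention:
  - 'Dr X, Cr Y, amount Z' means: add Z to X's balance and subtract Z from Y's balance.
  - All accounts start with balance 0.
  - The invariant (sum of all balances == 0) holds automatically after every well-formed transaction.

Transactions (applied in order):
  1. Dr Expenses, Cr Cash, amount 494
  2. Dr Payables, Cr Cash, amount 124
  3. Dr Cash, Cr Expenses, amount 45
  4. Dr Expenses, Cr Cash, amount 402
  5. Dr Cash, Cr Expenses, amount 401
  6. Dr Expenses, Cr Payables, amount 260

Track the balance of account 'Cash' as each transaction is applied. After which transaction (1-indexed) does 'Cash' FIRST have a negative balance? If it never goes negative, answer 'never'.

After txn 1: Cash=-494

Answer: 1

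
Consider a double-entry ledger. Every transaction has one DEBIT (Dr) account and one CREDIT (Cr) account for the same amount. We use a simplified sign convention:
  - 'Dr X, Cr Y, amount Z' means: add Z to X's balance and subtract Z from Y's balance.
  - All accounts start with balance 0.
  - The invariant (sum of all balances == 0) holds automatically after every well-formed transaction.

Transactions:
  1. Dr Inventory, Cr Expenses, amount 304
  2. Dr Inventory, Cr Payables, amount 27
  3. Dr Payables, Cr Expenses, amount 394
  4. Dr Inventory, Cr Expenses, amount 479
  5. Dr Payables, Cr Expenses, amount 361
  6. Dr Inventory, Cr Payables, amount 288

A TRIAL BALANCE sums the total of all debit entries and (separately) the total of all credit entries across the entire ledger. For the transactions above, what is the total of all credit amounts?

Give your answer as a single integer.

Txn 1: credit+=304
Txn 2: credit+=27
Txn 3: credit+=394
Txn 4: credit+=479
Txn 5: credit+=361
Txn 6: credit+=288
Total credits = 1853

Answer: 1853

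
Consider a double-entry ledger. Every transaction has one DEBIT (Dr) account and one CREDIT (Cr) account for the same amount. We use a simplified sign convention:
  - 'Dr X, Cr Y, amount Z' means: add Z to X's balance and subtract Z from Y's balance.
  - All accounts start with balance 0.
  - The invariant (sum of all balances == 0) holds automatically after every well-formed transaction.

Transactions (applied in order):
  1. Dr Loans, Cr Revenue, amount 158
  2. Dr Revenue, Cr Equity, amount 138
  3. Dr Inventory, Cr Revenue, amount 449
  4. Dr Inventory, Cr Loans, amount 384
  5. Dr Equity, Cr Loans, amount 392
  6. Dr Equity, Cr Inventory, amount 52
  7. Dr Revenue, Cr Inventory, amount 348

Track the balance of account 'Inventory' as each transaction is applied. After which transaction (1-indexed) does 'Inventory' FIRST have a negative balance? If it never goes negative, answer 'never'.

After txn 1: Inventory=0
After txn 2: Inventory=0
After txn 3: Inventory=449
After txn 4: Inventory=833
After txn 5: Inventory=833
After txn 6: Inventory=781
After txn 7: Inventory=433

Answer: never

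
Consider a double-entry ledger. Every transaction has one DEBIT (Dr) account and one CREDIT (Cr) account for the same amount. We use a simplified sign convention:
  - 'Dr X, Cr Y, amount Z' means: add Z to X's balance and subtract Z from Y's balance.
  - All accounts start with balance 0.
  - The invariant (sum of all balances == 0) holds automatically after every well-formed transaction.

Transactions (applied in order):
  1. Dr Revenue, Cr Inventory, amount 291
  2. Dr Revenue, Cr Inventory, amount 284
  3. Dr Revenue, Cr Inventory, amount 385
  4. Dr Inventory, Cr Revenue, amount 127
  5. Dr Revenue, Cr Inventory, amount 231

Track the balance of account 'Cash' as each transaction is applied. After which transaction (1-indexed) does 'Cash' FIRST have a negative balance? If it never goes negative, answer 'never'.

After txn 1: Cash=0
After txn 2: Cash=0
After txn 3: Cash=0
After txn 4: Cash=0
After txn 5: Cash=0

Answer: never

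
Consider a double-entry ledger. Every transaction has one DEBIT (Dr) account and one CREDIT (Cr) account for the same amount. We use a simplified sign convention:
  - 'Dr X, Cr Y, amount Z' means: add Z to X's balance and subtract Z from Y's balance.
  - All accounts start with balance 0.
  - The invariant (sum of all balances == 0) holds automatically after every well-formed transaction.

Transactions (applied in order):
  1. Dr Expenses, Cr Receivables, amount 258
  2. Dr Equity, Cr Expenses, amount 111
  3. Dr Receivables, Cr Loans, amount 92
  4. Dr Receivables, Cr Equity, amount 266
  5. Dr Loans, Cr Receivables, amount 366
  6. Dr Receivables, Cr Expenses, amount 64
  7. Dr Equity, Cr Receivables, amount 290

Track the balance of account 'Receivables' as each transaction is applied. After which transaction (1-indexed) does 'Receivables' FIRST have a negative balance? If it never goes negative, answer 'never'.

After txn 1: Receivables=-258

Answer: 1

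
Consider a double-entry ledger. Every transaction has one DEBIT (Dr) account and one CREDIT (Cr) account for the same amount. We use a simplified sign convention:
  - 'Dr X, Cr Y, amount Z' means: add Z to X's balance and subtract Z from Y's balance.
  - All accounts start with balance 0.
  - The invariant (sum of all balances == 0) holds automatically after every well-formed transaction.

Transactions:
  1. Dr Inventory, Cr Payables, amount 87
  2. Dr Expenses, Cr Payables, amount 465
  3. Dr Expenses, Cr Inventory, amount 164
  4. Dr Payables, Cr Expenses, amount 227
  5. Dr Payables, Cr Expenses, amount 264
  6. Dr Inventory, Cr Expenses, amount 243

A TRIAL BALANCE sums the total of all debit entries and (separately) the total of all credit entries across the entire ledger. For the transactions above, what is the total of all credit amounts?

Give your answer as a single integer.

Answer: 1450

Derivation:
Txn 1: credit+=87
Txn 2: credit+=465
Txn 3: credit+=164
Txn 4: credit+=227
Txn 5: credit+=264
Txn 6: credit+=243
Total credits = 1450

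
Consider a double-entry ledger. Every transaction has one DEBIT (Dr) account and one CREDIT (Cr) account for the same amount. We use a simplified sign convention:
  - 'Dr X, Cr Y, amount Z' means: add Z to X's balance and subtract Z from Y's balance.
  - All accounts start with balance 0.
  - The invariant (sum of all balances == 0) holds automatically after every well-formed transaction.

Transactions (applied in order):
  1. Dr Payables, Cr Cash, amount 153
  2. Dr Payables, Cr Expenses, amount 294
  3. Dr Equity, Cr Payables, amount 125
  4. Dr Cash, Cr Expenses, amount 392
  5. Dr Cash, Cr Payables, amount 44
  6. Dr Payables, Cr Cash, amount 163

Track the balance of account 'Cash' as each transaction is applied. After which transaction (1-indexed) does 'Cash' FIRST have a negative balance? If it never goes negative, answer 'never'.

Answer: 1

Derivation:
After txn 1: Cash=-153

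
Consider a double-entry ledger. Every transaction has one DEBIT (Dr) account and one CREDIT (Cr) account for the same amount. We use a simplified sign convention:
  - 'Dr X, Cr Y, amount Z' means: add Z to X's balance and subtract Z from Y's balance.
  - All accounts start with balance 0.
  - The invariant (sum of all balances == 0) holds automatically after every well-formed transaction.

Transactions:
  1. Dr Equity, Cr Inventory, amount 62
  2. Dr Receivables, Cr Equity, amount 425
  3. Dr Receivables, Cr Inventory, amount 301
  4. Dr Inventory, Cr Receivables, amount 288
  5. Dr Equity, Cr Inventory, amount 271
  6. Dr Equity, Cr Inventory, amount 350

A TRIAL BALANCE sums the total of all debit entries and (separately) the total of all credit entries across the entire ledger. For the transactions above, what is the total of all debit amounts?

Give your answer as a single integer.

Answer: 1697

Derivation:
Txn 1: debit+=62
Txn 2: debit+=425
Txn 3: debit+=301
Txn 4: debit+=288
Txn 5: debit+=271
Txn 6: debit+=350
Total debits = 1697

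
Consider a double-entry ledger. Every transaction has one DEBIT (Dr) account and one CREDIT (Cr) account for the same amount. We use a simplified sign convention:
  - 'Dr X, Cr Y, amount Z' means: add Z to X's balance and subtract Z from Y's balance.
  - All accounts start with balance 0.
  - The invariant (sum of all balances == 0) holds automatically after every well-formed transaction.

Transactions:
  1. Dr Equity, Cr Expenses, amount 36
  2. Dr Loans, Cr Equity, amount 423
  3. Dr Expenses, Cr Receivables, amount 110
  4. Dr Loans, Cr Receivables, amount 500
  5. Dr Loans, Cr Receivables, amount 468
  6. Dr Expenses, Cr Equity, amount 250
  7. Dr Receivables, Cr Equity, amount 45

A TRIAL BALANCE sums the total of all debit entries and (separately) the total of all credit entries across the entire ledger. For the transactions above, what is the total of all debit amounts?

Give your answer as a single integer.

Txn 1: debit+=36
Txn 2: debit+=423
Txn 3: debit+=110
Txn 4: debit+=500
Txn 5: debit+=468
Txn 6: debit+=250
Txn 7: debit+=45
Total debits = 1832

Answer: 1832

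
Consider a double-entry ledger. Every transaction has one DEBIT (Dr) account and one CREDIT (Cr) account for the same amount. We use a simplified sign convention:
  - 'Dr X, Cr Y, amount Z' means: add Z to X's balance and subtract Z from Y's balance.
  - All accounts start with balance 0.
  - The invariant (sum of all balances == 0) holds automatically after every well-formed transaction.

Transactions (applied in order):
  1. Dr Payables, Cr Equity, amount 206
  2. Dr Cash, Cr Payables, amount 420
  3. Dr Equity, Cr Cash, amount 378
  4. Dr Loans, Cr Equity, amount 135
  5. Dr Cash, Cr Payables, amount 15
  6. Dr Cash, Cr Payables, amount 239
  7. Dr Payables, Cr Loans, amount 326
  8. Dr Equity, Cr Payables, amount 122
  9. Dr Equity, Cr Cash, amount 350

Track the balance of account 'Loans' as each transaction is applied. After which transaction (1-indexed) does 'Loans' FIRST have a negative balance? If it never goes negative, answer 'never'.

Answer: 7

Derivation:
After txn 1: Loans=0
After txn 2: Loans=0
After txn 3: Loans=0
After txn 4: Loans=135
After txn 5: Loans=135
After txn 6: Loans=135
After txn 7: Loans=-191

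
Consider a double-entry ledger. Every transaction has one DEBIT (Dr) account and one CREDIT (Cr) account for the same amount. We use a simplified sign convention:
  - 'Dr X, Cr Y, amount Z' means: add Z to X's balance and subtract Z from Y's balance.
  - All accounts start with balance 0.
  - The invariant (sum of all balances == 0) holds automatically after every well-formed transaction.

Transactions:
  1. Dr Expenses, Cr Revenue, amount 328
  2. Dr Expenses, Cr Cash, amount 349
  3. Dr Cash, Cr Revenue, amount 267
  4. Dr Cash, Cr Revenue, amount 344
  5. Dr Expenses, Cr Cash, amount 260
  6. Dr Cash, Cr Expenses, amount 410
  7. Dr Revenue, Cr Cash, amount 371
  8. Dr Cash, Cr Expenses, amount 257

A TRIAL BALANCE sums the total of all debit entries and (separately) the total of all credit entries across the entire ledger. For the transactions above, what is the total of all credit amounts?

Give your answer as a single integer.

Answer: 2586

Derivation:
Txn 1: credit+=328
Txn 2: credit+=349
Txn 3: credit+=267
Txn 4: credit+=344
Txn 5: credit+=260
Txn 6: credit+=410
Txn 7: credit+=371
Txn 8: credit+=257
Total credits = 2586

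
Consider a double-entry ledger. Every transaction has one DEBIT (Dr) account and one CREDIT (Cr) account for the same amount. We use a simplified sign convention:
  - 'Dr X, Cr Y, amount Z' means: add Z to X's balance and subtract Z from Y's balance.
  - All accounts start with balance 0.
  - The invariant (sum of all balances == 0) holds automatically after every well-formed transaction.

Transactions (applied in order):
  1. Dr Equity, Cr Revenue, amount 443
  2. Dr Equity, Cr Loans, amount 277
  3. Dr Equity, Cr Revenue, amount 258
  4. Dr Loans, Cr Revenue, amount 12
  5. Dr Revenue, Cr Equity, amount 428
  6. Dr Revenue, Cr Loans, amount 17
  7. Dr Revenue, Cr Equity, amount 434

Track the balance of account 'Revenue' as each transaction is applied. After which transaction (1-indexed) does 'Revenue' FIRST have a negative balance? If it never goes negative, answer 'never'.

After txn 1: Revenue=-443

Answer: 1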